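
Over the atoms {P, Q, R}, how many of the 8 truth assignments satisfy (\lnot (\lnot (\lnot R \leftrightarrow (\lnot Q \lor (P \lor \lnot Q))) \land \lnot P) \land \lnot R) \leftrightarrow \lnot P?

3

Initial set: {((\lnot (\lnot (\lnot R \leftrightarrow (\lnot Q \lor (P \lor \lnot Q))) \land \lnot P) \land \lnot R) \leftrightarrow \lnot P)}.
((\lnot (\lnot (\lnot R \leftrightarrow (\lnot Q \lor (P \lor \lnot Q))) \land \lnot P) \land \lnot R) \leftrightarrow \lnot P): β-rule — branch into (\lnot (\lnot (\lnot R \leftrightarrow (\lnot Q \lor (P \lor \lnot Q))) \land \lnot P) \land \lnot R), \lnot P  //  \lnot (\lnot (\lnot (\lnot R \leftrightarrow (\lnot Q \lor (P \lor \lnot Q))) \land \lnot P) \land \lnot R), \lnot \lnot P.
  branch 1 (add (\lnot (\lnot (\lnot R \leftrightarrow (\lnot Q \lor (P \lor \lnot Q))) \land \lnot P) \land \lnot R), \lnot P):
    (\lnot (\lnot (\lnot R \leftrightarrow (\lnot Q \lor (P \lor \lnot Q))) \land \lnot P) \land \lnot R): α-rule — add \lnot (\lnot (\lnot R \leftrightarrow (\lnot Q \lor (P \lor \lnot Q))) \land \lnot P), \lnot R.
    \lnot (\lnot (\lnot R \leftrightarrow (\lnot Q \lor (P \lor \lnot Q))) \land \lnot P): β-rule — branch into \lnot \lnot (\lnot R \leftrightarrow (\lnot Q \lor (P \lor \lnot Q)))  //  \lnot \lnot P.
      branch 1.1 (add \lnot \lnot (\lnot R \leftrightarrow (\lnot Q \lor (P \lor \lnot Q)))):
        \lnot \lnot (\lnot R \leftrightarrow (\lnot Q \lor (P \lor \lnot Q))): β-rule — branch into \lnot R, (\lnot Q \lor (P \lor \lnot Q))  //  \lnot \lnot R, \lnot (\lnot Q \lor (P \lor \lnot Q)).
          branch 1.1.1 (add \lnot R, (\lnot Q \lor (P \lor \lnot Q))):
            (\lnot Q \lor (P \lor \lnot Q)): β-rule — branch into \lnot Q  //  (P \lor \lnot Q).
              branch 1.1.1.1 (add \lnot Q):
                ○ open, literals {P=F, Q=F, R=F}.
              branch 1.1.1.2 (add (P \lor \lnot Q)):
                (P \lor \lnot Q): β-rule — branch into P  //  \lnot Q.
                  branch 1.1.1.2.1 (add P):
                    × closes — contains both P and \lnot P.
                  branch 1.1.1.2.2 (add \lnot Q):
                    ○ open, literals {P=F, Q=F, R=F}.
          branch 1.1.2 (add \lnot \lnot R, \lnot (\lnot Q \lor (P \lor \lnot Q))):
            × closes — contains both R and \lnot R.
      branch 1.2 (add \lnot \lnot P):
        × closes — contains both P and \lnot P.
  branch 2 (add \lnot (\lnot (\lnot (\lnot R \leftrightarrow (\lnot Q \lor (P \lor \lnot Q))) \land \lnot P) \land \lnot R), \lnot \lnot P):
    \lnot (\lnot (\lnot (\lnot R \leftrightarrow (\lnot Q \lor (P \lor \lnot Q))) \land \lnot P) \land \lnot R): β-rule — branch into \lnot \lnot (\lnot (\lnot R \leftrightarrow (\lnot Q \lor (P \lor \lnot Q))) \land \lnot P)  //  \lnot \lnot R.
      branch 2.1 (add \lnot \lnot (\lnot (\lnot R \leftrightarrow (\lnot Q \lor (P \lor \lnot Q))) \land \lnot P)):
        \lnot \lnot (\lnot (\lnot R \leftrightarrow (\lnot Q \lor (P \lor \lnot Q))) \land \lnot P): α-rule — add \lnot (\lnot R \leftrightarrow (\lnot Q \lor (P \lor \lnot Q))), \lnot P.
        × closes — contains both P and \lnot P.
      branch 2.2 (add \lnot \lnot R):
        ○ open, literals {P=T, R=T}.
4 branches closed, 3 open.
Each open branch fixes some atoms; the unmentioned ones are free. Counting distinct full assignments: branch {P=F, Q=F, R=F} (none free) contributes 1 new; branch {P=F, Q=F, R=F} (none free) contributes 0 new; branch {P=T, R=T} (Q) contributes 2 new. Total: 3.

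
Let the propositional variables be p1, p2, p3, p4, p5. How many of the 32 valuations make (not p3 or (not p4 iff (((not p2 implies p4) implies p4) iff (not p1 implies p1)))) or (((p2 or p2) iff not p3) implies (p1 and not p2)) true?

30

Initial set: {((not p3 or (not p4 iff (((not p2 implies p4) implies p4) iff (not p1 implies p1)))) or (((p2 or p2) iff not p3) implies (p1 and not p2)))}.
((not p3 or (not p4 iff (((not p2 implies p4) implies p4) iff (not p1 implies p1)))) or (((p2 or p2) iff not p3) implies (p1 and not p2))): β-rule — branch into (not p3 or (not p4 iff (((not p2 implies p4) implies p4) iff (not p1 implies p1))))  //  (((p2 or p2) iff not p3) implies (p1 and not p2)).
  branch 1 (add (not p3 or (not p4 iff (((not p2 implies p4) implies p4) iff (not p1 implies p1))))):
    (not p3 or (not p4 iff (((not p2 implies p4) implies p4) iff (not p1 implies p1)))): β-rule — branch into not p3  //  (not p4 iff (((not p2 implies p4) implies p4) iff (not p1 implies p1))).
      branch 1.1 (add not p3):
        ○ open, literals {p3=F}.
      branch 1.2 (add (not p4 iff (((not p2 implies p4) implies p4) iff (not p1 implies p1)))):
        (not p4 iff (((not p2 implies p4) implies p4) iff (not p1 implies p1))): β-rule — branch into not p4, (((not p2 implies p4) implies p4) iff (not p1 implies p1))  //  not not p4, not (((not p2 implies p4) implies p4) iff (not p1 implies p1)).
          branch 1.2.1 (add not p4, (((not p2 implies p4) implies p4) iff (not p1 implies p1))):
            (((not p2 implies p4) implies p4) iff (not p1 implies p1)): β-rule — branch into ((not p2 implies p4) implies p4), (not p1 implies p1)  //  not ((not p2 implies p4) implies p4), not (not p1 implies p1).
              branch 1.2.1.1 (add ((not p2 implies p4) implies p4), (not p1 implies p1)):
                ((not p2 implies p4) implies p4): β-rule — branch into not (not p2 implies p4)  //  p4.
                  branch 1.2.1.1.1 (add not (not p2 implies p4)):
                    not (not p2 implies p4): α-rule — add not p2, not p4.
                    (not p1 implies p1): β-rule — branch into not not p1  //  p1.
                      branch 1.2.1.1.1.1 (add not not p1):
                        ○ open, literals {p1=T, p2=F, p4=F}.
                      branch 1.2.1.1.1.2 (add p1):
                        ○ open, literals {p1=T, p2=F, p4=F}.
                  branch 1.2.1.1.2 (add p4):
                    × closes — contains both p4 and not p4.
              branch 1.2.1.2 (add not ((not p2 implies p4) implies p4), not (not p1 implies p1)):
                not ((not p2 implies p4) implies p4): α-rule — add (not p2 implies p4), not p4.
                not (not p1 implies p1): α-rule — add not p1, not p1.
                (not p2 implies p4): β-rule — branch into not not p2  //  p4.
                  branch 1.2.1.2.1 (add not not p2):
                    ○ open, literals {p1=F, p2=T, p4=F}.
                  branch 1.2.1.2.2 (add p4):
                    × closes — contains both p4 and not p4.
          branch 1.2.2 (add not not p4, not (((not p2 implies p4) implies p4) iff (not p1 implies p1))):
            not (((not p2 implies p4) implies p4) iff (not p1 implies p1)): β-rule — branch into ((not p2 implies p4) implies p4), not (not p1 implies p1)  //  not ((not p2 implies p4) implies p4), (not p1 implies p1).
              branch 1.2.2.1 (add ((not p2 implies p4) implies p4), not (not p1 implies p1)):
                not (not p1 implies p1): α-rule — add not p1, not p1.
                ((not p2 implies p4) implies p4): β-rule — branch into not (not p2 implies p4)  //  p4.
                  branch 1.2.2.1.1 (add not (not p2 implies p4)):
                    not (not p2 implies p4): α-rule — add not p2, not p4.
                    × closes — contains both p4 and not p4.
                  branch 1.2.2.1.2 (add p4):
                    ○ open, literals {p1=F, p4=T}.
              branch 1.2.2.2 (add not ((not p2 implies p4) implies p4), (not p1 implies p1)):
                not ((not p2 implies p4) implies p4): α-rule — add (not p2 implies p4), not p4.
                × closes — contains both p4 and not p4.
  branch 2 (add (((p2 or p2) iff not p3) implies (p1 and not p2))):
    (((p2 or p2) iff not p3) implies (p1 and not p2)): β-rule — branch into not ((p2 or p2) iff not p3)  //  (p1 and not p2).
      branch 2.1 (add not ((p2 or p2) iff not p3)):
        not ((p2 or p2) iff not p3): β-rule — branch into (p2 or p2), not not p3  //  not (p2 or p2), not p3.
          branch 2.1.1 (add (p2 or p2), not not p3):
            (p2 or p2): β-rule — branch into p2  //  p2.
              branch 2.1.1.1 (add p2):
                ○ open, literals {p2=T, p3=T}.
              branch 2.1.1.2 (add p2):
                ○ open, literals {p2=T, p3=T}.
          branch 2.1.2 (add not (p2 or p2), not p3):
            not (p2 or p2): α-rule — add not p2, not p2.
            ○ open, literals {p2=F, p3=F}.
      branch 2.2 (add (p1 and not p2)):
        (p1 and not p2): α-rule — add p1, not p2.
        ○ open, literals {p1=T, p2=F}.
4 branches closed, 9 open.
Each open branch fixes some atoms; the unmentioned ones are free. Counting distinct full assignments: branch {p3=F} (p1, p2, p4, p5) contributes 16 new; branch {p1=T, p2=F, p4=F} (p3, p5) contributes 2 new; branch {p1=T, p2=F, p4=F} (p3, p5) contributes 0 new; branch {p1=F, p2=T, p4=F} (p3, p5) contributes 2 new; branch {p1=F, p4=T} (p2, p3, p5) contributes 4 new; branch {p2=T, p3=T} (p1, p4, p5) contributes 4 new; branch {p2=T, p3=T} (p1, p4, p5) contributes 0 new; branch {p2=F, p3=F} (p1, p4, p5) contributes 0 new; branch {p1=T, p2=F} (p3, p4, p5) contributes 2 new. Total: 30.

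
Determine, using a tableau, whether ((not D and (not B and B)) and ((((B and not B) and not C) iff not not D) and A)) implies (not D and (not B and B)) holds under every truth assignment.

Valid

Assume the negation and expand:
Initial set: {not (((not D and (not B and B)) and ((((B and not B) and not C) iff not not D) and A)) implies (not D and (not B and B)))}.
not (((not D and (not B and B)) and ((((B and not B) and not C) iff not not D) and A)) implies (not D and (not B and B))): α-rule — add ((not D and (not B and B)) and ((((B and not B) and not C) iff not not D) and A)), not (not D and (not B and B)).
((not D and (not B and B)) and ((((B and not B) and not C) iff not not D) and A)): α-rule — add (not D and (not B and B)), ((((B and not B) and not C) iff not not D) and A).
(not D and (not B and B)): α-rule — add not D, (not B and B).
((((B and not B) and not C) iff not not D) and A): α-rule — add (((B and not B) and not C) iff not not D), A.
(not B and B): α-rule — add not B, B.
× closes — contains both B and not B.
All 1 branch closes.
Every branch closed, so the negation is unsatisfiable and the formula is valid.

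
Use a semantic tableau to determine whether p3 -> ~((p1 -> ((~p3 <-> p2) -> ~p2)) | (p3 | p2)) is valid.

Not valid

Assume the negation and expand:
Initial set: {~(p3 -> ~((p1 -> ((~p3 <-> p2) -> ~p2)) | (p3 | p2)))}.
~(p3 -> ~((p1 -> ((~p3 <-> p2) -> ~p2)) | (p3 | p2))): α-rule — add p3, ~~((p1 -> ((~p3 <-> p2) -> ~p2)) | (p3 | p2)).
~~((p1 -> ((~p3 <-> p2) -> ~p2)) | (p3 | p2)): β-rule — branch into (p1 -> ((~p3 <-> p2) -> ~p2))  //  (p3 | p2).
  branch 1 (add (p1 -> ((~p3 <-> p2) -> ~p2))):
    (p1 -> ((~p3 <-> p2) -> ~p2)): β-rule — branch into ~p1  //  ((~p3 <-> p2) -> ~p2).
      branch 1.1 (add ~p1):
        ○ open, literals {p1=false, p3=true}.
      branch 1.2 (add ((~p3 <-> p2) -> ~p2)):
        ((~p3 <-> p2) -> ~p2): β-rule — branch into ~(~p3 <-> p2)  //  ~p2.
          branch 1.2.1 (add ~(~p3 <-> p2)):
            ~(~p3 <-> p2): β-rule — branch into ~p3, ~p2  //  ~~p3, p2.
              branch 1.2.1.1 (add ~p3, ~p2):
                × closes — contains both p3 and ~p3.
              branch 1.2.1.2 (add ~~p3, p2):
                ○ open, literals {p2=true, p3=true}.
          branch 1.2.2 (add ~p2):
            ○ open, literals {p2=false, p3=true}.
  branch 2 (add (p3 | p2)):
    (p3 | p2): β-rule — branch into p3  //  p2.
      branch 2.1 (add p3):
        ○ open, literals {p3=true}.
      branch 2.2 (add p2):
        ○ open, literals {p2=true, p3=true}.
1 branch closed, 5 open.
An open branch gives a countermodel: p1=false, p3=true (unmentioned atoms arbitrary); under it the original formula is false.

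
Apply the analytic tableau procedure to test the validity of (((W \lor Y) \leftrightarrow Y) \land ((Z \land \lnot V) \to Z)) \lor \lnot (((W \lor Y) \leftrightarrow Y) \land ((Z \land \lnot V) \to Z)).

Assume the negation and expand:
Initial set: {\lnot ((((W \lor Y) \leftrightarrow Y) \land ((Z \land \lnot V) \to Z)) \lor \lnot (((W \lor Y) \leftrightarrow Y) \land ((Z \land \lnot V) \to Z)))}.
\lnot ((((W \lor Y) \leftrightarrow Y) \land ((Z \land \lnot V) \to Z)) \lor \lnot (((W \lor Y) \leftrightarrow Y) \land ((Z \land \lnot V) \to Z))): α-rule — add \lnot (((W \lor Y) \leftrightarrow Y) \land ((Z \land \lnot V) \to Z)), \lnot \lnot (((W \lor Y) \leftrightarrow Y) \land ((Z \land \lnot V) \to Z)).
\lnot \lnot (((W \lor Y) \leftrightarrow Y) \land ((Z \land \lnot V) \to Z)): α-rule — add ((W \lor Y) \leftrightarrow Y), ((Z \land \lnot V) \to Z).
\lnot (((W \lor Y) \leftrightarrow Y) \land ((Z \land \lnot V) \to Z)): β-rule — branch into \lnot ((W \lor Y) \leftrightarrow Y)  //  \lnot ((Z \land \lnot V) \to Z).
  branch 1 (add \lnot ((W \lor Y) \leftrightarrow Y)):
    ((W \lor Y) \leftrightarrow Y): β-rule — branch into (W \lor Y), Y  //  \lnot (W \lor Y), \lnot Y.
      branch 1.1 (add (W \lor Y), Y):
        ((Z \land \lnot V) \to Z): β-rule — branch into \lnot (Z \land \lnot V)  //  Z.
          branch 1.1.1 (add \lnot (Z \land \lnot V)):
            \lnot ((W \lor Y) \leftrightarrow Y): β-rule — branch into (W \lor Y), \lnot Y  //  \lnot (W \lor Y), Y.
              branch 1.1.1.1 (add (W \lor Y), \lnot Y):
                × closes — contains both Y and \lnot Y.
              branch 1.1.1.2 (add \lnot (W \lor Y), Y):
                \lnot (W \lor Y): α-rule — add \lnot W, \lnot Y.
                × closes — contains both Y and \lnot Y.
          branch 1.1.2 (add Z):
            \lnot ((W \lor Y) \leftrightarrow Y): β-rule — branch into (W \lor Y), \lnot Y  //  \lnot (W \lor Y), Y.
              branch 1.1.2.1 (add (W \lor Y), \lnot Y):
                × closes — contains both Y and \lnot Y.
              branch 1.1.2.2 (add \lnot (W \lor Y), Y):
                \lnot (W \lor Y): α-rule — add \lnot W, \lnot Y.
                × closes — contains both Y and \lnot Y.
      branch 1.2 (add \lnot (W \lor Y), \lnot Y):
        \lnot (W \lor Y): α-rule — add \lnot W, \lnot Y.
        ((Z \land \lnot V) \to Z): β-rule — branch into \lnot (Z \land \lnot V)  //  Z.
          branch 1.2.1 (add \lnot (Z \land \lnot V)):
            \lnot ((W \lor Y) \leftrightarrow Y): β-rule — branch into (W \lor Y), \lnot Y  //  \lnot (W \lor Y), Y.
              branch 1.2.1.1 (add (W \lor Y), \lnot Y):
                \lnot (Z \land \lnot V): β-rule — branch into \lnot Z  //  \lnot \lnot V.
                  branch 1.2.1.1.1 (add \lnot Z):
                    (W \lor Y): β-rule — branch into W  //  Y.
                      branch 1.2.1.1.1.1 (add W):
                        × closes — contains both W and \lnot W.
                      branch 1.2.1.1.1.2 (add Y):
                        × closes — contains both Y and \lnot Y.
                  branch 1.2.1.1.2 (add \lnot \lnot V):
                    (W \lor Y): β-rule — branch into W  //  Y.
                      branch 1.2.1.1.2.1 (add W):
                        × closes — contains both W and \lnot W.
                      branch 1.2.1.1.2.2 (add Y):
                        × closes — contains both Y and \lnot Y.
              branch 1.2.1.2 (add \lnot (W \lor Y), Y):
                × closes — contains both Y and \lnot Y.
          branch 1.2.2 (add Z):
            \lnot ((W \lor Y) \leftrightarrow Y): β-rule — branch into (W \lor Y), \lnot Y  //  \lnot (W \lor Y), Y.
              branch 1.2.2.1 (add (W \lor Y), \lnot Y):
                (W \lor Y): β-rule — branch into W  //  Y.
                  branch 1.2.2.1.1 (add W):
                    × closes — contains both W and \lnot W.
                  branch 1.2.2.1.2 (add Y):
                    × closes — contains both Y and \lnot Y.
              branch 1.2.2.2 (add \lnot (W \lor Y), Y):
                × closes — contains both Y and \lnot Y.
  branch 2 (add \lnot ((Z \land \lnot V) \to Z)):
    \lnot ((Z \land \lnot V) \to Z): α-rule — add (Z \land \lnot V), \lnot Z.
    (Z \land \lnot V): α-rule — add Z, \lnot V.
    × closes — contains both Z and \lnot Z.
All 13 branches close.
Every branch closed, so the negation is unsatisfiable and the formula is valid.

Valid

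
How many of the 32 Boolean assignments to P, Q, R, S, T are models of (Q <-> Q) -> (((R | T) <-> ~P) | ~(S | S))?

Initial set: {((Q <-> Q) -> (((R | T) <-> ~P) | ~(S | S)))}.
((Q <-> Q) -> (((R | T) <-> ~P) | ~(S | S))): β-rule — branch into ~(Q <-> Q)  //  (((R | T) <-> ~P) | ~(S | S)).
  branch 1 (add ~(Q <-> Q)):
    ~(Q <-> Q): β-rule — branch into Q, ~Q  //  ~Q, Q.
      branch 1.1 (add Q, ~Q):
        × closes — contains both Q and ~Q.
      branch 1.2 (add ~Q, Q):
        × closes — contains both Q and ~Q.
  branch 2 (add (((R | T) <-> ~P) | ~(S | S))):
    (((R | T) <-> ~P) | ~(S | S)): β-rule — branch into ((R | T) <-> ~P)  //  ~(S | S).
      branch 2.1 (add ((R | T) <-> ~P)):
        ((R | T) <-> ~P): β-rule — branch into (R | T), ~P  //  ~(R | T), ~~P.
          branch 2.1.1 (add (R | T), ~P):
            (R | T): β-rule — branch into R  //  T.
              branch 2.1.1.1 (add R):
                ○ open, literals {P=F, R=T}.
              branch 2.1.1.2 (add T):
                ○ open, literals {P=F, T=T}.
          branch 2.1.2 (add ~(R | T), ~~P):
            ~(R | T): α-rule — add ~R, ~T.
            ○ open, literals {P=T, R=F, T=F}.
      branch 2.2 (add ~(S | S)):
        ~(S | S): α-rule — add ~S, ~S.
        ○ open, literals {S=F}.
2 branches closed, 4 open.
Each open branch fixes some atoms; the unmentioned ones are free. Counting distinct full assignments: branch {P=F, R=T} (Q, S, T) contributes 8 new; branch {P=F, T=T} (Q, R, S) contributes 4 new; branch {P=T, R=F, T=F} (Q, S) contributes 4 new; branch {S=F} (P, Q, R, T) contributes 8 new. Total: 24.

24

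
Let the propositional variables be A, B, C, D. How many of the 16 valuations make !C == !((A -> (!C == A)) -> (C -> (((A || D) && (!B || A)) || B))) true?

Initial set: {T (!C == !((A -> (!C == A)) -> (C -> (((A || D) && (!B || A)) || B))))}.
T (!C == !((A -> (!C == A)) -> (C -> (((A || D) && (!B || A)) || B)))): β-rule — branch into T !C, T !((A -> (!C == A)) -> (C -> (((A || D) && (!B || A)) || B)))  //  F !C, F !((A -> (!C == A)) -> (C -> (((A || D) && (!B || A)) || B))).
  branch 1 (add T !C, T !((A -> (!C == A)) -> (C -> (((A || D) && (!B || A)) || B)))):
    T !((A -> (!C == A)) -> (C -> (((A || D) && (!B || A)) || B))): α-rule — add T (A -> (!C == A)), F (C -> (((A || D) && (!B || A)) || B)).
    F (C -> (((A || D) && (!B || A)) || B)): α-rule — add T C, F (((A || D) && (!B || A)) || B).
    × closes — contains both C and !C.
  branch 2 (add F !C, F !((A -> (!C == A)) -> (C -> (((A || D) && (!B || A)) || B)))):
    F !((A -> (!C == A)) -> (C -> (((A || D) && (!B || A)) || B))): β-rule — branch into F (A -> (!C == A))  //  T (C -> (((A || D) && (!B || A)) || B)).
      branch 2.1 (add F (A -> (!C == A))):
        F (A -> (!C == A)): α-rule — add T A, F (!C == A).
        F (!C == A): β-rule — branch into T !C, F A  //  F !C, T A.
          branch 2.1.1 (add T !C, F A):
            × closes — contains both C and !C.
          branch 2.1.2 (add F !C, T A):
            ○ open, literals {A=true, C=true}.
      branch 2.2 (add T (C -> (((A || D) && (!B || A)) || B))):
        T (C -> (((A || D) && (!B || A)) || B)): β-rule — branch into F C  //  T (((A || D) && (!B || A)) || B).
          branch 2.2.1 (add F C):
            × closes — contains both C and !C.
          branch 2.2.2 (add T (((A || D) && (!B || A)) || B)):
            T (((A || D) && (!B || A)) || B): β-rule — branch into T ((A || D) && (!B || A))  //  T B.
              branch 2.2.2.1 (add T ((A || D) && (!B || A))):
                T ((A || D) && (!B || A)): α-rule — add T (A || D), T (!B || A).
                T (A || D): β-rule — branch into T A  //  T D.
                  branch 2.2.2.1.1 (add T A):
                    T (!B || A): β-rule — branch into T !B  //  T A.
                      branch 2.2.2.1.1.1 (add T !B):
                        ○ open, literals {A=true, B=false, C=true}.
                      branch 2.2.2.1.1.2 (add T A):
                        ○ open, literals {A=true, C=true}.
                  branch 2.2.2.1.2 (add T D):
                    T (!B || A): β-rule — branch into T !B  //  T A.
                      branch 2.2.2.1.2.1 (add T !B):
                        ○ open, literals {B=false, C=true, D=true}.
                      branch 2.2.2.1.2.2 (add T A):
                        ○ open, literals {A=true, C=true, D=true}.
              branch 2.2.2.2 (add T B):
                ○ open, literals {B=true, C=true}.
3 branches closed, 6 open.
Each open branch fixes some atoms; the unmentioned ones are free. Counting distinct full assignments: branch {A=true, C=true} (B, D) contributes 4 new; branch {A=true, B=false, C=true} (D) contributes 0 new; branch {A=true, C=true} (B, D) contributes 0 new; branch {B=false, C=true, D=true} (A) contributes 1 new; branch {A=true, C=true, D=true} (B) contributes 0 new; branch {B=true, C=true} (A, D) contributes 2 new. Total: 7.

7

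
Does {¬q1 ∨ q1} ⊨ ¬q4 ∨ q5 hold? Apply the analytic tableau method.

No

Initial set: {(¬q1 ∨ q1); ¬(¬q4 ∨ q5)}.
¬(¬q4 ∨ q5): α-rule — add ¬¬q4, ¬q5.
(¬q1 ∨ q1): β-rule — branch into ¬q1  //  q1.
  branch 1 (add ¬q1):
    ○ open, literals {q1=0, q4=1, q5=0}.
  branch 2 (add q1):
    ○ open, literals {q1=1, q4=1, q5=0}.
0 branches closed, 2 open.
An open branch gives a countermodel: q1=0, q4=1, q5=0 (unmentioned atoms arbitrary); the premises hold there but the conclusion fails.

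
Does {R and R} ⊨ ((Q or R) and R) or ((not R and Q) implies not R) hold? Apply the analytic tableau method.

Initial set: {(R and R); not (((Q or R) and R) or ((not R and Q) implies not R))}.
(R and R): α-rule — add R, R.
not (((Q or R) and R) or ((not R and Q) implies not R)): α-rule — add not ((Q or R) and R), not ((not R and Q) implies not R).
not ((not R and Q) implies not R): α-rule — add (not R and Q), not not R.
(not R and Q): α-rule — add not R, Q.
× closes — contains both R and not R.
All 1 branch closes.
Every branch closed, so the premises entail the conclusion.

Yes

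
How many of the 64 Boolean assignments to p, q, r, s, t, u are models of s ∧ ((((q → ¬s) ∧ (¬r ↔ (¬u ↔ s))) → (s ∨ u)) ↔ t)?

Initial set: {(s ∧ ((((q → ¬s) ∧ (¬r ↔ (¬u ↔ s))) → (s ∨ u)) ↔ t))}.
(s ∧ ((((q → ¬s) ∧ (¬r ↔ (¬u ↔ s))) → (s ∨ u)) ↔ t)): α-rule — add s, ((((q → ¬s) ∧ (¬r ↔ (¬u ↔ s))) → (s ∨ u)) ↔ t).
((((q → ¬s) ∧ (¬r ↔ (¬u ↔ s))) → (s ∨ u)) ↔ t): β-rule — branch into (((q → ¬s) ∧ (¬r ↔ (¬u ↔ s))) → (s ∨ u)), t  //  ¬(((q → ¬s) ∧ (¬r ↔ (¬u ↔ s))) → (s ∨ u)), ¬t.
  branch 1 (add (((q → ¬s) ∧ (¬r ↔ (¬u ↔ s))) → (s ∨ u)), t):
    (((q → ¬s) ∧ (¬r ↔ (¬u ↔ s))) → (s ∨ u)): β-rule — branch into ¬((q → ¬s) ∧ (¬r ↔ (¬u ↔ s)))  //  (s ∨ u).
      branch 1.1 (add ¬((q → ¬s) ∧ (¬r ↔ (¬u ↔ s)))):
        ¬((q → ¬s) ∧ (¬r ↔ (¬u ↔ s))): β-rule — branch into ¬(q → ¬s)  //  ¬(¬r ↔ (¬u ↔ s)).
          branch 1.1.1 (add ¬(q → ¬s)):
            ¬(q → ¬s): α-rule — add q, ¬¬s.
            ○ open, literals {q=T, s=T, t=T}.
          branch 1.1.2 (add ¬(¬r ↔ (¬u ↔ s))):
            ¬(¬r ↔ (¬u ↔ s)): β-rule — branch into ¬r, ¬(¬u ↔ s)  //  ¬¬r, (¬u ↔ s).
              branch 1.1.2.1 (add ¬r, ¬(¬u ↔ s)):
                ¬(¬u ↔ s): β-rule — branch into ¬u, ¬s  //  ¬¬u, s.
                  branch 1.1.2.1.1 (add ¬u, ¬s):
                    × closes — contains both s and ¬s.
                  branch 1.1.2.1.2 (add ¬¬u, s):
                    ○ open, literals {r=F, s=T, t=T, u=T}.
              branch 1.1.2.2 (add ¬¬r, (¬u ↔ s)):
                (¬u ↔ s): β-rule — branch into ¬u, s  //  ¬¬u, ¬s.
                  branch 1.1.2.2.1 (add ¬u, s):
                    ○ open, literals {r=T, s=T, t=T, u=F}.
                  branch 1.1.2.2.2 (add ¬¬u, ¬s):
                    × closes — contains both s and ¬s.
      branch 1.2 (add (s ∨ u)):
        (s ∨ u): β-rule — branch into s  //  u.
          branch 1.2.1 (add s):
            ○ open, literals {s=T, t=T}.
          branch 1.2.2 (add u):
            ○ open, literals {s=T, t=T, u=T}.
  branch 2 (add ¬(((q → ¬s) ∧ (¬r ↔ (¬u ↔ s))) → (s ∨ u)), ¬t):
    ¬(((q → ¬s) ∧ (¬r ↔ (¬u ↔ s))) → (s ∨ u)): α-rule — add ((q → ¬s) ∧ (¬r ↔ (¬u ↔ s))), ¬(s ∨ u).
    ((q → ¬s) ∧ (¬r ↔ (¬u ↔ s))): α-rule — add (q → ¬s), (¬r ↔ (¬u ↔ s)).
    ¬(s ∨ u): α-rule — add ¬s, ¬u.
    × closes — contains both s and ¬s.
3 branches closed, 5 open.
Each open branch fixes some atoms; the unmentioned ones are free. Counting distinct full assignments: branch {q=T, s=T, t=T} (p, r, u) contributes 8 new; branch {r=F, s=T, t=T, u=T} (p, q) contributes 2 new; branch {r=T, s=T, t=T, u=F} (p, q) contributes 2 new; branch {s=T, t=T} (p, q, r, u) contributes 4 new; branch {s=T, t=T, u=T} (p, q, r) contributes 0 new. Total: 16.

16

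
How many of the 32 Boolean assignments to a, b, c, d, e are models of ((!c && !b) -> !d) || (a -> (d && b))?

Initial set: {T (((!c && !b) -> !d) || (a -> (d && b)))}.
T (((!c && !b) -> !d) || (a -> (d && b))): β-rule — branch into T ((!c && !b) -> !d)  //  T (a -> (d && b)).
  branch 1 (add T ((!c && !b) -> !d)):
    T ((!c && !b) -> !d): β-rule — branch into F (!c && !b)  //  T !d.
      branch 1.1 (add F (!c && !b)):
        F (!c && !b): β-rule — branch into F !c  //  F !b.
          branch 1.1.1 (add F !c):
            ○ open, literals {c=1}.
          branch 1.1.2 (add F !b):
            ○ open, literals {b=1}.
      branch 1.2 (add T !d):
        ○ open, literals {d=0}.
  branch 2 (add T (a -> (d && b))):
    T (a -> (d && b)): β-rule — branch into F a  //  T (d && b).
      branch 2.1 (add F a):
        ○ open, literals {a=0}.
      branch 2.2 (add T (d && b)):
        T (d && b): α-rule — add T d, T b.
        ○ open, literals {b=1, d=1}.
0 branches closed, 5 open.
Each open branch fixes some atoms; the unmentioned ones are free. Counting distinct full assignments: branch {c=1} (a, b, d, e) contributes 16 new; branch {b=1} (a, c, d, e) contributes 8 new; branch {d=0} (a, b, c, e) contributes 4 new; branch {a=0} (b, c, d, e) contributes 2 new; branch {b=1, d=1} (a, c, e) contributes 0 new. Total: 30.

30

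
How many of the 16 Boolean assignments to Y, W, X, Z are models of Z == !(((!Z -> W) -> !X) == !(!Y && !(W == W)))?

Initial set: {T (Z == !(((!Z -> W) -> !X) == !(!Y && !(W == W))))}.
T (Z == !(((!Z -> W) -> !X) == !(!Y && !(W == W)))): β-rule — branch into T Z, T !(((!Z -> W) -> !X) == !(!Y && !(W == W)))  //  F Z, F !(((!Z -> W) -> !X) == !(!Y && !(W == W))).
  branch 1 (add T Z, T !(((!Z -> W) -> !X) == !(!Y && !(W == W)))):
    T !(((!Z -> W) -> !X) == !(!Y && !(W == W))): β-rule — branch into T ((!Z -> W) -> !X), F !(!Y && !(W == W))  //  F ((!Z -> W) -> !X), T !(!Y && !(W == W)).
      branch 1.1 (add T ((!Z -> W) -> !X), F !(!Y && !(W == W))):
        F !(!Y && !(W == W)): α-rule — add T !Y, T !(W == W).
        T ((!Z -> W) -> !X): β-rule — branch into F (!Z -> W)  //  T !X.
          branch 1.1.1 (add F (!Z -> W)):
            F (!Z -> W): α-rule — add T !Z, F W.
            × closes — contains both Z and !Z.
          branch 1.1.2 (add T !X):
            T !(W == W): β-rule — branch into T W, F W  //  F W, T W.
              branch 1.1.2.1 (add T W, F W):
                × closes — contains both W and !W.
              branch 1.1.2.2 (add F W, T W):
                × closes — contains both W and !W.
      branch 1.2 (add F ((!Z -> W) -> !X), T !(!Y && !(W == W))):
        F ((!Z -> W) -> !X): α-rule — add T (!Z -> W), F !X.
        T !(!Y && !(W == W)): β-rule — branch into F !Y  //  F !(W == W).
          branch 1.2.1 (add F !Y):
            T (!Z -> W): β-rule — branch into F !Z  //  T W.
              branch 1.2.1.1 (add F !Z):
                ○ open, literals {X=true, Y=true, Z=true}.
              branch 1.2.1.2 (add T W):
                ○ open, literals {W=true, X=true, Y=true, Z=true}.
          branch 1.2.2 (add F !(W == W)):
            T (!Z -> W): β-rule — branch into F !Z  //  T W.
              branch 1.2.2.1 (add F !Z):
                F !(W == W): β-rule — branch into T W, T W  //  F W, F W.
                  branch 1.2.2.1.1 (add T W, T W):
                    ○ open, literals {W=true, X=true, Z=true}.
                  branch 1.2.2.1.2 (add F W, F W):
                    ○ open, literals {W=false, X=true, Z=true}.
              branch 1.2.2.2 (add T W):
                F !(W == W): β-rule — branch into T W, T W  //  F W, F W.
                  branch 1.2.2.2.1 (add T W, T W):
                    ○ open, literals {W=true, X=true, Z=true}.
                  branch 1.2.2.2.2 (add F W, F W):
                    × closes — contains both W and !W.
  branch 2 (add F Z, F !(((!Z -> W) -> !X) == !(!Y && !(W == W)))):
    F !(((!Z -> W) -> !X) == !(!Y && !(W == W))): β-rule — branch into T ((!Z -> W) -> !X), T !(!Y && !(W == W))  //  F ((!Z -> W) -> !X), F !(!Y && !(W == W)).
      branch 2.1 (add T ((!Z -> W) -> !X), T !(!Y && !(W == W))):
        T ((!Z -> W) -> !X): β-rule — branch into F (!Z -> W)  //  T !X.
          branch 2.1.1 (add F (!Z -> W)):
            F (!Z -> W): α-rule — add T !Z, F W.
            T !(!Y && !(W == W)): β-rule — branch into F !Y  //  F !(W == W).
              branch 2.1.1.1 (add F !Y):
                ○ open, literals {W=false, Y=true, Z=false}.
              branch 2.1.1.2 (add F !(W == W)):
                F !(W == W): β-rule — branch into T W, T W  //  F W, F W.
                  branch 2.1.1.2.1 (add T W, T W):
                    × closes — contains both W and !W.
                  branch 2.1.1.2.2 (add F W, F W):
                    ○ open, literals {W=false, Z=false}.
          branch 2.1.2 (add T !X):
            T !(!Y && !(W == W)): β-rule — branch into F !Y  //  F !(W == W).
              branch 2.1.2.1 (add F !Y):
                ○ open, literals {X=false, Y=true, Z=false}.
              branch 2.1.2.2 (add F !(W == W)):
                F !(W == W): β-rule — branch into T W, T W  //  F W, F W.
                  branch 2.1.2.2.1 (add T W, T W):
                    ○ open, literals {W=true, X=false, Z=false}.
                  branch 2.1.2.2.2 (add F W, F W):
                    ○ open, literals {W=false, X=false, Z=false}.
      branch 2.2 (add F ((!Z -> W) -> !X), F !(!Y && !(W == W))):
        F ((!Z -> W) -> !X): α-rule — add T (!Z -> W), F !X.
        F !(!Y && !(W == W)): α-rule — add T !Y, T !(W == W).
        T (!Z -> W): β-rule — branch into F !Z  //  T W.
          branch 2.2.1 (add F !Z):
            × closes — contains both Z and !Z.
          branch 2.2.2 (add T W):
            T !(W == W): β-rule — branch into T W, F W  //  F W, T W.
              branch 2.2.2.1 (add T W, F W):
                × closes — contains both W and !W.
              branch 2.2.2.2 (add F W, T W):
                × closes — contains both W and !W.
8 branches closed, 10 open.
Each open branch fixes some atoms; the unmentioned ones are free. Counting distinct full assignments: branch {X=true, Y=true, Z=true} (W) contributes 2 new; branch {W=true, X=true, Y=true, Z=true} (none free) contributes 0 new; branch {W=true, X=true, Z=true} (Y) contributes 1 new; branch {W=false, X=true, Z=true} (Y) contributes 1 new; branch {W=true, X=true, Z=true} (Y) contributes 0 new; branch {W=false, Y=true, Z=false} (X) contributes 2 new; branch {W=false, Z=false} (Y, X) contributes 2 new; branch {X=false, Y=true, Z=false} (W) contributes 1 new; branch {W=true, X=false, Z=false} (Y) contributes 1 new; branch {W=false, X=false, Z=false} (Y) contributes 0 new. Total: 10.

10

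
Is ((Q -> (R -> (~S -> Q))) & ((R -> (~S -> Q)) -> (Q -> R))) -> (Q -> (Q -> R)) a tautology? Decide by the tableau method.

Assume the negation and expand:
Initial set: {~(((Q -> (R -> (~S -> Q))) & ((R -> (~S -> Q)) -> (Q -> R))) -> (Q -> (Q -> R)))}.
~(((Q -> (R -> (~S -> Q))) & ((R -> (~S -> Q)) -> (Q -> R))) -> (Q -> (Q -> R))): α-rule — add ((Q -> (R -> (~S -> Q))) & ((R -> (~S -> Q)) -> (Q -> R))), ~(Q -> (Q -> R)).
((Q -> (R -> (~S -> Q))) & ((R -> (~S -> Q)) -> (Q -> R))): α-rule — add (Q -> (R -> (~S -> Q))), ((R -> (~S -> Q)) -> (Q -> R)).
~(Q -> (Q -> R)): α-rule — add Q, ~(Q -> R).
~(Q -> R): α-rule — add Q, ~R.
(Q -> (R -> (~S -> Q))): β-rule — branch into ~Q  //  (R -> (~S -> Q)).
  branch 1 (add ~Q):
    × closes — contains both Q and ~Q.
  branch 2 (add (R -> (~S -> Q))):
    ((R -> (~S -> Q)) -> (Q -> R)): β-rule — branch into ~(R -> (~S -> Q))  //  (Q -> R).
      branch 2.1 (add ~(R -> (~S -> Q))):
        ~(R -> (~S -> Q)): α-rule — add R, ~(~S -> Q).
        × closes — contains both R and ~R.
      branch 2.2 (add (Q -> R)):
        (R -> (~S -> Q)): β-rule — branch into ~R  //  (~S -> Q).
          branch 2.2.1 (add ~R):
            (Q -> R): β-rule — branch into ~Q  //  R.
              branch 2.2.1.1 (add ~Q):
                × closes — contains both Q and ~Q.
              branch 2.2.1.2 (add R):
                × closes — contains both R and ~R.
          branch 2.2.2 (add (~S -> Q)):
            (Q -> R): β-rule — branch into ~Q  //  R.
              branch 2.2.2.1 (add ~Q):
                × closes — contains both Q and ~Q.
              branch 2.2.2.2 (add R):
                × closes — contains both R and ~R.
All 6 branches close.
Every branch closed, so the negation is unsatisfiable and the formula is valid.

Valid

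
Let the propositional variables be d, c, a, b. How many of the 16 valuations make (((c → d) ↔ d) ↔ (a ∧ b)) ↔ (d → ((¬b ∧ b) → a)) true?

Initial set: {((((c → d) ↔ d) ↔ (a ∧ b)) ↔ (d → ((¬b ∧ b) → a)))}.
((((c → d) ↔ d) ↔ (a ∧ b)) ↔ (d → ((¬b ∧ b) → a))): β-rule — branch into (((c → d) ↔ d) ↔ (a ∧ b)), (d → ((¬b ∧ b) → a))  //  ¬(((c → d) ↔ d) ↔ (a ∧ b)), ¬(d → ((¬b ∧ b) → a)).
  branch 1 (add (((c → d) ↔ d) ↔ (a ∧ b)), (d → ((¬b ∧ b) → a))):
    (((c → d) ↔ d) ↔ (a ∧ b)): β-rule — branch into ((c → d) ↔ d), (a ∧ b)  //  ¬((c → d) ↔ d), ¬(a ∧ b).
      branch 1.1 (add ((c → d) ↔ d), (a ∧ b)):
        (a ∧ b): α-rule — add a, b.
        (d → ((¬b ∧ b) → a)): β-rule — branch into ¬d  //  ((¬b ∧ b) → a).
          branch 1.1.1 (add ¬d):
            ((c → d) ↔ d): β-rule — branch into (c → d), d  //  ¬(c → d), ¬d.
              branch 1.1.1.1 (add (c → d), d):
                × closes — contains both d and ¬d.
              branch 1.1.1.2 (add ¬(c → d), ¬d):
                ¬(c → d): α-rule — add c, ¬d.
                ○ open, literals {a=1, b=1, c=1, d=0}.
          branch 1.1.2 (add ((¬b ∧ b) → a)):
            ((c → d) ↔ d): β-rule — branch into (c → d), d  //  ¬(c → d), ¬d.
              branch 1.1.2.1 (add (c → d), d):
                ((¬b ∧ b) → a): β-rule — branch into ¬(¬b ∧ b)  //  a.
                  branch 1.1.2.1.1 (add ¬(¬b ∧ b)):
                    (c → d): β-rule — branch into ¬c  //  d.
                      branch 1.1.2.1.1.1 (add ¬c):
                        ¬(¬b ∧ b): β-rule — branch into ¬¬b  //  ¬b.
                          branch 1.1.2.1.1.1.1 (add ¬¬b):
                            ○ open, literals {a=1, b=1, c=0, d=1}.
                          branch 1.1.2.1.1.1.2 (add ¬b):
                            × closes — contains both b and ¬b.
                      branch 1.1.2.1.1.2 (add d):
                        ¬(¬b ∧ b): β-rule — branch into ¬¬b  //  ¬b.
                          branch 1.1.2.1.1.2.1 (add ¬¬b):
                            ○ open, literals {a=1, b=1, d=1}.
                          branch 1.1.2.1.1.2.2 (add ¬b):
                            × closes — contains both b and ¬b.
                  branch 1.1.2.1.2 (add a):
                    (c → d): β-rule — branch into ¬c  //  d.
                      branch 1.1.2.1.2.1 (add ¬c):
                        ○ open, literals {a=1, b=1, c=0, d=1}.
                      branch 1.1.2.1.2.2 (add d):
                        ○ open, literals {a=1, b=1, d=1}.
              branch 1.1.2.2 (add ¬(c → d), ¬d):
                ¬(c → d): α-rule — add c, ¬d.
                ((¬b ∧ b) → a): β-rule — branch into ¬(¬b ∧ b)  //  a.
                  branch 1.1.2.2.1 (add ¬(¬b ∧ b)):
                    ¬(¬b ∧ b): β-rule — branch into ¬¬b  //  ¬b.
                      branch 1.1.2.2.1.1 (add ¬¬b):
                        ○ open, literals {a=1, b=1, c=1, d=0}.
                      branch 1.1.2.2.1.2 (add ¬b):
                        × closes — contains both b and ¬b.
                  branch 1.1.2.2.2 (add a):
                    ○ open, literals {a=1, b=1, c=1, d=0}.
      branch 1.2 (add ¬((c → d) ↔ d), ¬(a ∧ b)):
        (d → ((¬b ∧ b) → a)): β-rule — branch into ¬d  //  ((¬b ∧ b) → a).
          branch 1.2.1 (add ¬d):
            ¬((c → d) ↔ d): β-rule — branch into (c → d), ¬d  //  ¬(c → d), d.
              branch 1.2.1.1 (add (c → d), ¬d):
                ¬(a ∧ b): β-rule — branch into ¬a  //  ¬b.
                  branch 1.2.1.1.1 (add ¬a):
                    (c → d): β-rule — branch into ¬c  //  d.
                      branch 1.2.1.1.1.1 (add ¬c):
                        ○ open, literals {a=0, c=0, d=0}.
                      branch 1.2.1.1.1.2 (add d):
                        × closes — contains both d and ¬d.
                  branch 1.2.1.1.2 (add ¬b):
                    (c → d): β-rule — branch into ¬c  //  d.
                      branch 1.2.1.1.2.1 (add ¬c):
                        ○ open, literals {b=0, c=0, d=0}.
                      branch 1.2.1.1.2.2 (add d):
                        × closes — contains both d and ¬d.
              branch 1.2.1.2 (add ¬(c → d), d):
                × closes — contains both d and ¬d.
          branch 1.2.2 (add ((¬b ∧ b) → a)):
            ¬((c → d) ↔ d): β-rule — branch into (c → d), ¬d  //  ¬(c → d), d.
              branch 1.2.2.1 (add (c → d), ¬d):
                ¬(a ∧ b): β-rule — branch into ¬a  //  ¬b.
                  branch 1.2.2.1.1 (add ¬a):
                    ((¬b ∧ b) → a): β-rule — branch into ¬(¬b ∧ b)  //  a.
                      branch 1.2.2.1.1.1 (add ¬(¬b ∧ b)):
                        (c → d): β-rule — branch into ¬c  //  d.
                          branch 1.2.2.1.1.1.1 (add ¬c):
                            ¬(¬b ∧ b): β-rule — branch into ¬¬b  //  ¬b.
                              branch 1.2.2.1.1.1.1.1 (add ¬¬b):
                                ○ open, literals {a=0, b=1, c=0, d=0}.
                              branch 1.2.2.1.1.1.1.2 (add ¬b):
                                ○ open, literals {a=0, b=0, c=0, d=0}.
                          branch 1.2.2.1.1.1.2 (add d):
                            × closes — contains both d and ¬d.
                      branch 1.2.2.1.1.2 (add a):
                        × closes — contains both a and ¬a.
                  branch 1.2.2.1.2 (add ¬b):
                    ((¬b ∧ b) → a): β-rule — branch into ¬(¬b ∧ b)  //  a.
                      branch 1.2.2.1.2.1 (add ¬(¬b ∧ b)):
                        (c → d): β-rule — branch into ¬c  //  d.
                          branch 1.2.2.1.2.1.1 (add ¬c):
                            ¬(¬b ∧ b): β-rule — branch into ¬¬b  //  ¬b.
                              branch 1.2.2.1.2.1.1.1 (add ¬¬b):
                                × closes — contains both b and ¬b.
                              branch 1.2.2.1.2.1.1.2 (add ¬b):
                                ○ open, literals {b=0, c=0, d=0}.
                          branch 1.2.2.1.2.1.2 (add d):
                            × closes — contains both d and ¬d.
                      branch 1.2.2.1.2.2 (add a):
                        (c → d): β-rule — branch into ¬c  //  d.
                          branch 1.2.2.1.2.2.1 (add ¬c):
                            ○ open, literals {a=1, b=0, c=0, d=0}.
                          branch 1.2.2.1.2.2.2 (add d):
                            × closes — contains both d and ¬d.
              branch 1.2.2.2 (add ¬(c → d), d):
                ¬(c → d): α-rule — add c, ¬d.
                × closes — contains both d and ¬d.
  branch 2 (add ¬(((c → d) ↔ d) ↔ (a ∧ b)), ¬(d → ((¬b ∧ b) → a))):
    ¬(d → ((¬b ∧ b) → a)): α-rule — add d, ¬((¬b ∧ b) → a).
    ¬((¬b ∧ b) → a): α-rule — add (¬b ∧ b), ¬a.
    (¬b ∧ b): α-rule — add ¬b, b.
    × closes — contains both b and ¬b.
14 branches closed, 13 open.
Each open branch fixes some atoms; the unmentioned ones are free. Counting distinct full assignments: branch {a=1, b=1, c=1, d=0} (none free) contributes 1 new; branch {a=1, b=1, c=0, d=1} (none free) contributes 1 new; branch {a=1, b=1, d=1} (c) contributes 1 new; branch {a=1, b=1, c=0, d=1} (none free) contributes 0 new; branch {a=1, b=1, d=1} (c) contributes 0 new; branch {a=1, b=1, c=1, d=0} (none free) contributes 0 new; branch {a=1, b=1, c=1, d=0} (none free) contributes 0 new; branch {a=0, c=0, d=0} (b) contributes 2 new; branch {b=0, c=0, d=0} (a) contributes 1 new; branch {a=0, b=1, c=0, d=0} (none free) contributes 0 new; branch {a=0, b=0, c=0, d=0} (none free) contributes 0 new; branch {b=0, c=0, d=0} (a) contributes 0 new; branch {a=1, b=0, c=0, d=0} (none free) contributes 0 new. Total: 6.

6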